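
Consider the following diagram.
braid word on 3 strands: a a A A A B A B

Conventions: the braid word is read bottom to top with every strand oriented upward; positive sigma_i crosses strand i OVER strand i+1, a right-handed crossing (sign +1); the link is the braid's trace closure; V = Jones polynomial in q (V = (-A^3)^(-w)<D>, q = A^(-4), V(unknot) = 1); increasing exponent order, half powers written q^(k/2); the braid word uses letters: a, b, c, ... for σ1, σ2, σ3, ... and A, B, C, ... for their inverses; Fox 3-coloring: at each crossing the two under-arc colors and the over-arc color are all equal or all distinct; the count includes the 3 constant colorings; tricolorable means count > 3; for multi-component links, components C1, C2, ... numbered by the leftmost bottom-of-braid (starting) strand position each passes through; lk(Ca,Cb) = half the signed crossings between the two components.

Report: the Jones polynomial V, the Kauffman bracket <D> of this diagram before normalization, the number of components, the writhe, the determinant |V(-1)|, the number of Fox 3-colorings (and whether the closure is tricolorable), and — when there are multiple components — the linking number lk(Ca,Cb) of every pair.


Jones polynomial: V(q) = -q^-4 + q^-3 + q^-1
<D> = A^-8 + 1 - A^4; writhe -4
components 1, writhe -4 (8 crossings)
3-colorings: 9 of 3^8, det 3 — tricolorable
note: w = -4 shifts under R1 moves; the (-A^3)^(4) factor cancels that in V


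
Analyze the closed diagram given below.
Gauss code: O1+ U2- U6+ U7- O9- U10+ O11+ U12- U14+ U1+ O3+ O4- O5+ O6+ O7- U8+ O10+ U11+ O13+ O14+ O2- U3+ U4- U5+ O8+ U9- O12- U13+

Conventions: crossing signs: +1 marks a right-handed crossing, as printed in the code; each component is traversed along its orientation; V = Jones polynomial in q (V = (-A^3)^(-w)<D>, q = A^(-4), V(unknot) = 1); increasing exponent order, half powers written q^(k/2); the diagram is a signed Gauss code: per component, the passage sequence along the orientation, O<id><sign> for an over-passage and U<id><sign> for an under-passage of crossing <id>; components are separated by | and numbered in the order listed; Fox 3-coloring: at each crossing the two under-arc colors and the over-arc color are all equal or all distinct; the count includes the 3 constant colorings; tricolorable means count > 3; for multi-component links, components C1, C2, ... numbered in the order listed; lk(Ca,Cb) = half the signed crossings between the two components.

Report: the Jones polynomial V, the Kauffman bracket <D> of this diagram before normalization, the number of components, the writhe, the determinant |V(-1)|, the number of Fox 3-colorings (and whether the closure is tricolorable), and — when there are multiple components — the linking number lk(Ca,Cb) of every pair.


V(q) = q^2 + q^4 - q^5 + q^6 - q^7
bracket: -A^-16 + A^-12 - A^-8 + A^-4 + A^4, w = +4
1 component, writhe +4, over 14 crossings
det 5, colorings 3 of 3^14 — not tricolorable
observation: w = +4 shifts under R1 moves; the (-A^3)^(-4) factor cancels that in V


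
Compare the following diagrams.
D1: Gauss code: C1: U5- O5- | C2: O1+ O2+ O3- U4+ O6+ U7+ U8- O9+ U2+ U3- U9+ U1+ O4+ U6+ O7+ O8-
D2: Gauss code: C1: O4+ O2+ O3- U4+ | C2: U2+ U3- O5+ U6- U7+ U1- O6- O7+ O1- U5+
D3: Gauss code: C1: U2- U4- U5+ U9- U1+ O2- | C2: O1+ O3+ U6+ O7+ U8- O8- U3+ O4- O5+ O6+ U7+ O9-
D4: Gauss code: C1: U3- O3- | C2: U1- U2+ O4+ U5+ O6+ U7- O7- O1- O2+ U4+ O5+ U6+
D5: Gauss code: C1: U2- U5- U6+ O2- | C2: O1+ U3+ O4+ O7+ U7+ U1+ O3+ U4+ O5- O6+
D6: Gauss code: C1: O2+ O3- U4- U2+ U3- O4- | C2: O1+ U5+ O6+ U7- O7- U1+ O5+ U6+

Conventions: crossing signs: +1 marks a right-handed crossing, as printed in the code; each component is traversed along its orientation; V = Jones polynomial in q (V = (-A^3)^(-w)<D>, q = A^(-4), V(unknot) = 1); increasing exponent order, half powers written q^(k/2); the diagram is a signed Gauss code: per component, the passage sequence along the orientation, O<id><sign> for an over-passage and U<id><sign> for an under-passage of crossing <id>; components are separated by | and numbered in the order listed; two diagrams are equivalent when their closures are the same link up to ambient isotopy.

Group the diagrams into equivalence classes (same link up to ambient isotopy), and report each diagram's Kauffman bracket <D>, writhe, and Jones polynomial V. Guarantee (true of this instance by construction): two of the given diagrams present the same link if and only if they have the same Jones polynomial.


equivalence classes: {D1, D3, D4, D5, D6} | {D2}
D1 (bracket -A^-9 + A^-1 + A^3 + A^7; 9 crossings at w = +3): V = -q^(1/2) - q^(3/2) - q^(5/2) + q^(9/2)
V(D2) = -q^(-1/2) - q^(1/2)  (w +1, c 7, <D> = A + A^5)
D3 (bracket -A^-15 + A^-7 + A^-3 + A; 9 crossings at w = +1): V = -q^(1/2) - q^(3/2) - q^(5/2) + q^(9/2)
V(D4) = -q^(1/2) - q^(3/2) - q^(5/2) + q^(9/2)  (w +1, c 7, <D> = -A^-15 + A^-7 + A^-3 + A)
V(D5) = -q^(1/2) - q^(3/2) - q^(5/2) + q^(9/2)  (w +3, c 7, <D> = -A^-9 + A^-1 + A^3 + A^7)
D6 (bracket -A^-15 + A^-7 + A^-3 + A; 7 crossings at w = +1): V = -q^(1/2) - q^(3/2) - q^(5/2) + q^(9/2)
key observation: 2 values of V(q) split the 6 diagrams


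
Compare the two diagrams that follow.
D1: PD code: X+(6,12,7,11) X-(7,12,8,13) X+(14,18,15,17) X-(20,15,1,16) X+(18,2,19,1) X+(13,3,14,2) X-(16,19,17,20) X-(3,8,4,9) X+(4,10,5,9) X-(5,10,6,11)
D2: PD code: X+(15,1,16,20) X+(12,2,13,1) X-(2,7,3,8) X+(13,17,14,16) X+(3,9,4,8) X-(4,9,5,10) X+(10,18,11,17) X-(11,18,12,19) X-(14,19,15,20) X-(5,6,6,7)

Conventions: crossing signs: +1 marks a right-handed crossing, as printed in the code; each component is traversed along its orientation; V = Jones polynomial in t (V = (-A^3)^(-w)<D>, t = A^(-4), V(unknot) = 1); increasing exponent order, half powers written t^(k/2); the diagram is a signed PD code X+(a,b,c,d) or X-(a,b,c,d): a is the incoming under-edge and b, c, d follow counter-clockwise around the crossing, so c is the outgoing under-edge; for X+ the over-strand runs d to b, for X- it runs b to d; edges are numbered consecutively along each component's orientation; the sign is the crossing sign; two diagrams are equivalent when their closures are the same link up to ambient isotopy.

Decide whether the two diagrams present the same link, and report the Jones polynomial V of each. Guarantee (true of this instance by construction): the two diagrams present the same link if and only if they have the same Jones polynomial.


same link: no
V(D1) = t^-2 - t^-1 + 1 - t + t^2  [10 crossings, <D> = A^-8 - A^-4 + 1 - A^4 + A^8, w = 0]
V(D2) = 1  (w 0, c 10, <D> = 1)
note: comparing 2 Jones polynomials yields 2 groups


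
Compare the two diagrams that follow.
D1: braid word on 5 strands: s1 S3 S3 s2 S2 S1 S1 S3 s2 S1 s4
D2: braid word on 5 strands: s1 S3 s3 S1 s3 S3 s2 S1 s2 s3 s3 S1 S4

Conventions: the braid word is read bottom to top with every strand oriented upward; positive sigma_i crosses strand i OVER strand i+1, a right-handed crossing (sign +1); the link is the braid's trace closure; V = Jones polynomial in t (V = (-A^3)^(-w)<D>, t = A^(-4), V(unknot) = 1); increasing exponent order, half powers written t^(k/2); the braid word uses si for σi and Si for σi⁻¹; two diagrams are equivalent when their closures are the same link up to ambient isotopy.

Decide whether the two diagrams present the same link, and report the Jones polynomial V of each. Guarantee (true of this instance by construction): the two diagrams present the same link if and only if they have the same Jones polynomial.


same link: no
V(D1) = t^(-13/2) - t^(-11/2) + t^(-9/2) - 2t^(-7/2) - t^(-3/2)  [11 crossings, <D> = A^-3 + 2A^5 - A^9 + A^13 - A^17, w = -3]
V(D2) = -t^(-3/2) + t^(-1/2) - 2t^(1/2) + 2t^(3/2) - 2t^(5/2) + t^(7/2) - t^(9/2)  [13 crossings, <D> = A^-15 - A^-11 + 2A^-7 - 2A^-3 + 2A - A^5 + A^9, w = +1]
insight: comparing 2 Jones polynomials yields 2 groups


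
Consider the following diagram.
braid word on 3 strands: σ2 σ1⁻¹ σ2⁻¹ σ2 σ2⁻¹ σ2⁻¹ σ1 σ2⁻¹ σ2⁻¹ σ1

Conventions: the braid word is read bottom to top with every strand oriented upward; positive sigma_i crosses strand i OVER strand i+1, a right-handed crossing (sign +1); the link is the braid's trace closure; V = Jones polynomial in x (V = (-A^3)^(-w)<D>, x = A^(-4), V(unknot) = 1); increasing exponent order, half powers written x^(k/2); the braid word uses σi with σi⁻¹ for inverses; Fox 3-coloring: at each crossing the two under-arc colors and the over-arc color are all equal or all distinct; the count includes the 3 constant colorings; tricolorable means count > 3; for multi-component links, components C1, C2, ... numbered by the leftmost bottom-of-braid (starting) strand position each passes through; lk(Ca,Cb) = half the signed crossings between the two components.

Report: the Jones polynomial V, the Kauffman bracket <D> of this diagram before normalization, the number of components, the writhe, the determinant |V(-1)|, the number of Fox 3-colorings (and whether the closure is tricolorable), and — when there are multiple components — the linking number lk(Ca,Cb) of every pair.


V(x) = x^-5 - 2x^-4 + 2x^-3 - 2x^-2 + 2x^-1 - 1 + x
bracket: A^-10 - A^-6 + 2A^-2 - 2A^2 + 2A^6 - 2A^10 + A^14, w = -2
1 component, writhe -2, over 10 crossings
det 11, colorings 3 of 3^10 — not tricolorable
observation: the word shrinks to σ2 σ1⁻¹ σ2⁻¹ σ2⁻¹ σ1 σ2⁻¹ σ2⁻¹ σ1 after cancelling


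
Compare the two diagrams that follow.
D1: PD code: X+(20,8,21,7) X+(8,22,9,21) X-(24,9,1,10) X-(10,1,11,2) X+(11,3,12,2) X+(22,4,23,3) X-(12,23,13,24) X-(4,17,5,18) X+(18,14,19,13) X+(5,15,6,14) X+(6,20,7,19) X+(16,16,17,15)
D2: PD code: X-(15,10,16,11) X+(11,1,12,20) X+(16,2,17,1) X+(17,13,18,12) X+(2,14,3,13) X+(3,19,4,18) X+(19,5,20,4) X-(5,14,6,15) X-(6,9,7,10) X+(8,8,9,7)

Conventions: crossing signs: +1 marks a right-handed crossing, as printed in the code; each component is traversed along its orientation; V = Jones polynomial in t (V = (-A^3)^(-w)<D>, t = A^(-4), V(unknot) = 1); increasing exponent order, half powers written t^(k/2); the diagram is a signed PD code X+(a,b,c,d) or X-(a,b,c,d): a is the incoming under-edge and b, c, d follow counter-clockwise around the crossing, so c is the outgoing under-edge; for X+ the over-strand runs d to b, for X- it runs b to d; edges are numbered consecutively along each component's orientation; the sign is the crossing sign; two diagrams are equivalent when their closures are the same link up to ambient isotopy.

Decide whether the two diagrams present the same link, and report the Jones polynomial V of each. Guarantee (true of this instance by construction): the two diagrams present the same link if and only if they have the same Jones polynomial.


equivalent: no
V(D1) = t^-1 - 1 + 2t - 2t^2 + 2t^3 - 2t^4 + t^5  (w +4, c 12, <D> = A^-8 - 2A^-4 + 2 - 2A^4 + 2A^8 - A^12 + A^16)
V(D2) = t - t^2 + 2t^3 - t^4 + t^5 - t^6  [10 crossings, <D> = -A^-12 + A^-8 - A^-4 + 2 - A^4 + A^8, w = +4]
key observation: 2 classes among 2 diagrams; unequal V(t) rules out equality


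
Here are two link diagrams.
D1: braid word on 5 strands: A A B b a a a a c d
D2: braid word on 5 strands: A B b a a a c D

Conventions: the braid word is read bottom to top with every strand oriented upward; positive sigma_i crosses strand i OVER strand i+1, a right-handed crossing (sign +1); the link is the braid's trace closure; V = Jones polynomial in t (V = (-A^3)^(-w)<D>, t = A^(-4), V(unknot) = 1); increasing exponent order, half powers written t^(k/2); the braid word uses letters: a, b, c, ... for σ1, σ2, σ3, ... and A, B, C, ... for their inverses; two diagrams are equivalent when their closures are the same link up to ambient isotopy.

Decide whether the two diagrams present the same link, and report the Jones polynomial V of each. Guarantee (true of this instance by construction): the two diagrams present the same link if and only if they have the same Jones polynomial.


equivalent: yes
V(D1) = 1 + t + t^2 + t^3  (w +4, c 10, <D> = 1 + A^4 + A^8 + A^12)
V(D2) = 1 + t + t^2 + t^3  (w +2, c 8, <D> = A^-6 + A^-2 + A^2 + A^6)
why: one V(t) for all 2 diagrams — one class (guaranteed)


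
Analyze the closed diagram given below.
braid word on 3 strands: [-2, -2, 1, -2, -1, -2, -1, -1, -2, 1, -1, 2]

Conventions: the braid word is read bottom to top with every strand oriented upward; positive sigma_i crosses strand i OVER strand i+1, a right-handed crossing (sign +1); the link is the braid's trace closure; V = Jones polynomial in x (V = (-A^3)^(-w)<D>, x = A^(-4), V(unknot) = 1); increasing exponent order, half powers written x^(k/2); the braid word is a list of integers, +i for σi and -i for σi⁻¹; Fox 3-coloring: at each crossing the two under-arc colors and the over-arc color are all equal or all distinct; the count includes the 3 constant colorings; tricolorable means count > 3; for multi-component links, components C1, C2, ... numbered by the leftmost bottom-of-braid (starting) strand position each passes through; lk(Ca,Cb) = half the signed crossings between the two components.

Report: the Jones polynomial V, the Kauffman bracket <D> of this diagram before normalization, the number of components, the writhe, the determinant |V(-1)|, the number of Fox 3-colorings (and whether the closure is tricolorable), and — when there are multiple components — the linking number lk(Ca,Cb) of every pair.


Jones polynomial: V(x) = x^-8 - 2x^-7 + x^-6 - 2x^-5 + 2x^-4 + x^-2
<D> = A^-10 + 2A^-2 - 2A^2 + A^6 - 2A^10 + A^14; writhe -6
components 1, writhe -6 (12 crossings)
3-colorings: 27 of 3^12, det 9 — tricolorable
note: w = -6 shifts under R1 moves; the (-A^3)^(6) factor cancels that in V


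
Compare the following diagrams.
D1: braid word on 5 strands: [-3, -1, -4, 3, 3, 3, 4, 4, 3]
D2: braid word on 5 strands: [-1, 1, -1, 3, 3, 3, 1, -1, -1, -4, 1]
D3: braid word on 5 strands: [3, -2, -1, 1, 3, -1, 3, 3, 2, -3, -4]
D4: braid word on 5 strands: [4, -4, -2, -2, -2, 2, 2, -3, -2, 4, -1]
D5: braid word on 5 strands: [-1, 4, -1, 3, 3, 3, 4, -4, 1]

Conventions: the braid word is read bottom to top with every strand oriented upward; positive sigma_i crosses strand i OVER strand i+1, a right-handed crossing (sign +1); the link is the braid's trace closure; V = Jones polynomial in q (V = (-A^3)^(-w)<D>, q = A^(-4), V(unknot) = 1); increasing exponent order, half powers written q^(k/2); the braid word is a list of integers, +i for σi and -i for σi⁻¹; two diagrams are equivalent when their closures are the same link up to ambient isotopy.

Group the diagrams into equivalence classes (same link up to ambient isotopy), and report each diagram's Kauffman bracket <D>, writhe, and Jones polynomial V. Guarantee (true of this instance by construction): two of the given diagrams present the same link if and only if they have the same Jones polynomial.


equivalence classes: {D1, D2, D3, D5} | {D4}
D1 (bracket -A^-9 + A^-1 + A^3 + A^7; 9 crossings at w = +3): V = -q^(1/2) - q^(3/2) - q^(5/2) + q^(9/2)
V(D2) = -q^(1/2) - q^(3/2) - q^(5/2) + q^(9/2)  [11 crossings, <D> = -A^-15 + A^-7 + A^-3 + A, w = +1]
V(D3) = -q^(1/2) - q^(3/2) - q^(5/2) + q^(9/2)  (w +1, c 11, <D> = -A^-15 + A^-7 + A^-3 + A)
V(D4) = -q^(-5/2) - q^(-1/2)  (w -3, c 11, <D> = A^-7 + A)
D5 (bracket -A^-9 + A^-1 + A^3 + A^7; 9 crossings at w = +3): V = -q^(1/2) - q^(3/2) - q^(5/2) + q^(9/2)
key observation: 2 values of V(q) split the 5 diagrams


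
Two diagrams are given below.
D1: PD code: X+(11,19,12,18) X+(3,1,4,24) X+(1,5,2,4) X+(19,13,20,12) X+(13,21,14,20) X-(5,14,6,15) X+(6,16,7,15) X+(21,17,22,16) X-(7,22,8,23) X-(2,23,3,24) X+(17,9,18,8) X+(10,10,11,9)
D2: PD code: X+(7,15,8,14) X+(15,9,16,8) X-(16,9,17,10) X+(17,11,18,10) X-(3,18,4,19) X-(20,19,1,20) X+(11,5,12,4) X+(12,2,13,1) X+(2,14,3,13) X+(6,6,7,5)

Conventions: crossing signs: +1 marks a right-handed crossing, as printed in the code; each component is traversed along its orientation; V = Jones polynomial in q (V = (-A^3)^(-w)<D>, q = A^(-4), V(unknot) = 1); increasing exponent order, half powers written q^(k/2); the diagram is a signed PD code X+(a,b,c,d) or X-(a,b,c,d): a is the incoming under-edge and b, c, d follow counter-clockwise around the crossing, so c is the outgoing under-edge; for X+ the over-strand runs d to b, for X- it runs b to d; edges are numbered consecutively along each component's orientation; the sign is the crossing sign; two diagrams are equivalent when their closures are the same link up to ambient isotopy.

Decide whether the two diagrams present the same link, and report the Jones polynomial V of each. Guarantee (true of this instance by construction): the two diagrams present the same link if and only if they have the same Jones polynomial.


equivalent: no
D1 (bracket -A^-10 + A^-6 - A^-2 + A^2 + A^10; 12 crossings at w = +6): V = q^2 + q^4 - q^5 + q^6 - q^7
D2 (bracket -A^-12 + A^-8 - A^-4 + 2 - A^4 + A^8; 10 crossings at w = +4): V = q - q^2 + 2q^3 - q^4 + q^5 - q^6
key observation: comparing 2 Jones polynomials yields 2 groups


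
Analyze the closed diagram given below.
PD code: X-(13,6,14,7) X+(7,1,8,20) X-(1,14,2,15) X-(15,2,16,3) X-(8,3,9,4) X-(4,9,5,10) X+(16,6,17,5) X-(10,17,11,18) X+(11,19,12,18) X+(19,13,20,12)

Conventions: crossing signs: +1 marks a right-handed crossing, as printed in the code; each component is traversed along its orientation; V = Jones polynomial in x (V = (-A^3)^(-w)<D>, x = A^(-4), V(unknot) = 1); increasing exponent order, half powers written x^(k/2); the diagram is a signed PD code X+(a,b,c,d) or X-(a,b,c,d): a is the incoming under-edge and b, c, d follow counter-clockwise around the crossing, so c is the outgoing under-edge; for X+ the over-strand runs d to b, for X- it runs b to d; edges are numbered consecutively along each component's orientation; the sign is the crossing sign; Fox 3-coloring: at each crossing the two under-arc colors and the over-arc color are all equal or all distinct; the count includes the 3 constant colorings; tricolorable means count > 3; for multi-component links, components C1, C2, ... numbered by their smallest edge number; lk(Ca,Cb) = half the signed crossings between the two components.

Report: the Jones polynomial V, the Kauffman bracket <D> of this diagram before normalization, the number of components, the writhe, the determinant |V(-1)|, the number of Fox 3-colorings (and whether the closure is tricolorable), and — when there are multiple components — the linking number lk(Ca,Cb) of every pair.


V = x^-5 - 2x^-4 + 2x^-3 - 2x^-2 + 2x^-1 - 1 + x
<D> = A^-10 - A^-6 + 2A^-2 - 2A^2 + 2A^6 - 2A^10 + A^14 (w = -2)
1 component over 10 crossings, w = -2
3 Fox colorings among 3^10, |V(-1)| = 11: not tricolorable
why: det 11 = |V(-1)|; not divisible by 3, so not tricolorable


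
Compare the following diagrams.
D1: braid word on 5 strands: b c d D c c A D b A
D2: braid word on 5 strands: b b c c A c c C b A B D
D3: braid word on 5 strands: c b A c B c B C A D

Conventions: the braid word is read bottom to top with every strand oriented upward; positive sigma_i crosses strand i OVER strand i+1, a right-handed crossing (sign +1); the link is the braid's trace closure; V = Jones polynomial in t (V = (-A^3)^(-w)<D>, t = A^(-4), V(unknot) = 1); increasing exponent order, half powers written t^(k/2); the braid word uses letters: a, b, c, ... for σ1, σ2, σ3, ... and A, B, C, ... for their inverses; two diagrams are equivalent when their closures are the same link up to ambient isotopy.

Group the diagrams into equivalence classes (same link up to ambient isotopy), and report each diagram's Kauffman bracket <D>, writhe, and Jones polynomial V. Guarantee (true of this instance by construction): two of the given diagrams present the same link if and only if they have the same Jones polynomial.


grouping into links: {D1, D2} | {D3}
V(D1) = t^-1 - 1 + 2t - 3t^2 + 3t^3 - 2t^4 + 2t^5 - t^6  (w +2, c 10, <D> = -A^-18 + 2A^-14 - 2A^-10 + 3A^-6 - 3A^-2 + 2A^2 - A^6 + A^10)
V(D2) = t^-1 - 1 + 2t - 3t^2 + 3t^3 - 2t^4 + 2t^5 - t^6  [12 crossings, <D> = -A^-18 + 2A^-14 - 2A^-10 + 3A^-6 - 3A^-2 + 2A^2 - A^6 + A^10, w = +2]
D3 (bracket A^-14 - A^-10 + 2A^-6 - 2A^-2 + A^2 - A^6 + A^10; 10 crossings at w = -2): V = t^-4 - t^-3 + t^-2 - 2t^-1 + 2 - t + t^2
why: 2 classes among 3 diagrams; unequal V(t) rules out equality


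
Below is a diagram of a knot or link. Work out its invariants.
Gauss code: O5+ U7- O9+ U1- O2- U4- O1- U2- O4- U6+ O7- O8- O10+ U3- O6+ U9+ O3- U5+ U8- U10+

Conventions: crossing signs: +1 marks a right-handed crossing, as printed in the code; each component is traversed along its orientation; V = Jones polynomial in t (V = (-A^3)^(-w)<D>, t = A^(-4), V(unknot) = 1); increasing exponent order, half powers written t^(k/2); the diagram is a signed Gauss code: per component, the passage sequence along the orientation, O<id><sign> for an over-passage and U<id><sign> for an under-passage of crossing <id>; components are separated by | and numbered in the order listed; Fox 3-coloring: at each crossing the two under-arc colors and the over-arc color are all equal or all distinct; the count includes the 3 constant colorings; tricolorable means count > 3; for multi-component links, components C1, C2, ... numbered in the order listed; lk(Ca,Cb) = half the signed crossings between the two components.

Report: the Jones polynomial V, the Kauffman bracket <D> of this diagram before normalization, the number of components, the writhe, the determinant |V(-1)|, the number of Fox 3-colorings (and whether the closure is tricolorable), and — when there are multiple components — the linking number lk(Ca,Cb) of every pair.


V = -t^-6 + 2t^-5 - 2t^-4 + 3t^-3 - 3t^-2 + 2t^-1 - 1 + t
<D> = A^-10 - A^-6 + 2A^-2 - 3A^2 + 3A^6 - 2A^10 + 2A^14 - A^18 (w = -2)
1 component over 10 crossings, w = -2
9 Fox colorings among 3^10, |V(-1)| = 15: tricolorable
why: det 15 = |V(-1)|; divisible by 3, so tricolorable


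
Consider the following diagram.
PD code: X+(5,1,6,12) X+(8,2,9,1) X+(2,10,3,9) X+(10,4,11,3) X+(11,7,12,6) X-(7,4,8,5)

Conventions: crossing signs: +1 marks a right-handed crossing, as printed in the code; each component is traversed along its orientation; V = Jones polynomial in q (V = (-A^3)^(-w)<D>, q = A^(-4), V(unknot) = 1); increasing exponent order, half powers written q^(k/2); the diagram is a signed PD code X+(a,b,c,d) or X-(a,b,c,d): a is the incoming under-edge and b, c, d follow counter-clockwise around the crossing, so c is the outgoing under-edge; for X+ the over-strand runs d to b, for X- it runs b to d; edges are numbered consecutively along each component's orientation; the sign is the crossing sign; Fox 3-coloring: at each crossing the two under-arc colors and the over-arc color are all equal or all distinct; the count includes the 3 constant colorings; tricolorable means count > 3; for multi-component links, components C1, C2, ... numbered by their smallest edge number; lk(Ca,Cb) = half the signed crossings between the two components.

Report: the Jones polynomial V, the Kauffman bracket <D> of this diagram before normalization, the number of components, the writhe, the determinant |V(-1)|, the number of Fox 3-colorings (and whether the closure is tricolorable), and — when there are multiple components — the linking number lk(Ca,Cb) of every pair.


V(q) = q - q^2 + 2q^3 - q^4 + q^5 - q^6
bracket: -A^-12 + A^-8 - A^-4 + 2 - A^4 + A^8, w = +4
1 component, writhe +4, over 6 crossings
det 7, colorings 3 of 3^6 — not tricolorable
observation: det 7 = |V(-1)|; not divisible by 3, so not tricolorable


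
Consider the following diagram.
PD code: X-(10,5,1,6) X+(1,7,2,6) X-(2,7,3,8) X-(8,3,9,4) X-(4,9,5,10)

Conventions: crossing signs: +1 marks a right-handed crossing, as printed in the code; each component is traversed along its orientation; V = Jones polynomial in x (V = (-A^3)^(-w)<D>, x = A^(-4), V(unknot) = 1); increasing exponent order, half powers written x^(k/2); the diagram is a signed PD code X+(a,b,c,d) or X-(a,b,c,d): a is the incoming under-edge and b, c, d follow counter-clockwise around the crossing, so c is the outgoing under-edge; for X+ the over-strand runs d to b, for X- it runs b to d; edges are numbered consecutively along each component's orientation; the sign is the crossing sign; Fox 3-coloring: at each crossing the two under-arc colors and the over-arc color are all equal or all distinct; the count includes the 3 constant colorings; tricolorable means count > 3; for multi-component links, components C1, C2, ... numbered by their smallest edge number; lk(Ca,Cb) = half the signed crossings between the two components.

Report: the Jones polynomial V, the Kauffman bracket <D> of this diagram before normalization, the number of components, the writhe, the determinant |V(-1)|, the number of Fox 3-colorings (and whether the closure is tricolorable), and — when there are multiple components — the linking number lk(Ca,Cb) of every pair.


V(x) = -x^-4 + x^-3 + x^-1
bracket: -A^-5 - A^3 + A^7, w = -3
1 component, writhe -3, over 5 crossings
det 3, colorings 9 of 3^5 — tricolorable
observation: the span of V is 3, forcing >= 3 crossings in any diagram


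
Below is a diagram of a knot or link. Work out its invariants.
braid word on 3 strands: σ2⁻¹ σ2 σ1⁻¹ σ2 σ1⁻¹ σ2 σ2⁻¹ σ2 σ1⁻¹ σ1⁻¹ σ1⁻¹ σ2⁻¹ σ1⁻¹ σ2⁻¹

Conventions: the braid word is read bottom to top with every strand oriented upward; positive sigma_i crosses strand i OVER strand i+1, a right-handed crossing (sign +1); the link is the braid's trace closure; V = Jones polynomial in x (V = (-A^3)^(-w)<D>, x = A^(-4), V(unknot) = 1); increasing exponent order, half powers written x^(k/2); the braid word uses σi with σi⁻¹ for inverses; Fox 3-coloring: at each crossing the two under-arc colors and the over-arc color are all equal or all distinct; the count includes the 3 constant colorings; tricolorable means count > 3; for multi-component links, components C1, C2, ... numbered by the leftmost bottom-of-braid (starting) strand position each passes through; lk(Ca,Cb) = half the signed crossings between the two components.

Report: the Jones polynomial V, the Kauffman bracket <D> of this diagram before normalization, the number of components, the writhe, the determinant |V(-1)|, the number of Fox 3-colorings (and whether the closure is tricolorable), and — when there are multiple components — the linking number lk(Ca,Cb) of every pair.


V = -x^-9 + 2x^-8 - 3x^-7 + 3x^-6 - 3x^-5 + 3x^-4 - x^-3 + x^-2
<D> = A^-10 - A^-6 + 3A^-2 - 3A^2 + 3A^6 - 3A^10 + 2A^14 - A^18 (w = -6)
1 component over 14 crossings, w = -6
3 Fox colorings among 3^14, |V(-1)| = 17: not tricolorable
why: w = -6 shifts under R1 moves; the (-A^3)^(6) factor cancels that in V


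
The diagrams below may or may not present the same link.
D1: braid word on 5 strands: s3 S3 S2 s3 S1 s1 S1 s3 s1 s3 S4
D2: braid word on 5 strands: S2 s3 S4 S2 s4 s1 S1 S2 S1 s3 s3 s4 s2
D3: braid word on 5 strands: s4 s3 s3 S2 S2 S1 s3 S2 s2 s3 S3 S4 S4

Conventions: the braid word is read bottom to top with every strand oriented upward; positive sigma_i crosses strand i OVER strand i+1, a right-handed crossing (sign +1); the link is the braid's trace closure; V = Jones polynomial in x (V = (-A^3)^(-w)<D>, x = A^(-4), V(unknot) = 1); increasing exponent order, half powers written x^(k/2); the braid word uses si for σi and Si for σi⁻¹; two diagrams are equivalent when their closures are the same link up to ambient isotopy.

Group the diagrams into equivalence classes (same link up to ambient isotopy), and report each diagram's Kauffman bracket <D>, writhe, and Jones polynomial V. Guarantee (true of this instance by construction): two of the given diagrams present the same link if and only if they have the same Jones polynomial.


equivalence classes: {D1} | {D2, D3}
D1 (bracket -A^-15 + A^-7 + A^-3 + A; 11 crossings at w = +1): V = -x^(1/2) - x^(3/2) - x^(5/2) + x^(9/2)
V(D2) = -x^(-3/2) - 2x^(1/2) + x^(3/2) - x^(5/2) + x^(7/2)  (w +1, c 13, <D> = -A^-11 + A^-7 - A^-3 + 2A + A^9)
V(D3) = -x^(-3/2) - 2x^(1/2) + x^(3/2) - x^(5/2) + x^(7/2)  (w -1, c 13, <D> = -A^-17 + A^-13 - A^-9 + 2A^-5 + A^3)
observation: V(x) takes 2 values over 3 diagrams, fixing the grouping


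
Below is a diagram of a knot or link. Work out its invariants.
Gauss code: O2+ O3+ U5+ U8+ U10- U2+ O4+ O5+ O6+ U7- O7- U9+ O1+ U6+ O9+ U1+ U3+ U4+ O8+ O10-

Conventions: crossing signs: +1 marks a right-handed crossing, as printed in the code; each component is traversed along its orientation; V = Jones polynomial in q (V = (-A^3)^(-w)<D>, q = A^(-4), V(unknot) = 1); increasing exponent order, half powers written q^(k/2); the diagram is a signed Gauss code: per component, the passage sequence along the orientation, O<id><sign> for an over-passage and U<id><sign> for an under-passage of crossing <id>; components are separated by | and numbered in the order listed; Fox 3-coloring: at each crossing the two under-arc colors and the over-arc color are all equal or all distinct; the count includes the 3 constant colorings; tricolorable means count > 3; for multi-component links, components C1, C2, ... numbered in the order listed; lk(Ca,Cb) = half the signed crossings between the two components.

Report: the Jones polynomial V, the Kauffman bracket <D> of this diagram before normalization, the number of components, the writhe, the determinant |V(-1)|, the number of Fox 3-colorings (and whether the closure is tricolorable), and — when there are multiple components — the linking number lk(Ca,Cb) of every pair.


Jones polynomial: V(q) = q^2 + 2q^4 - 2q^5 + q^6 - 2q^7 + q^8
<D> = A^-14 - 2A^-10 + A^-6 - 2A^-2 + 2A^2 + A^10; writhe +6
components 1, writhe +6 (10 crossings)
3-colorings: 27 of 3^10, det 9 — tricolorable
note: |V(-1)| = 9: so tricolorable, since 3 divides 9


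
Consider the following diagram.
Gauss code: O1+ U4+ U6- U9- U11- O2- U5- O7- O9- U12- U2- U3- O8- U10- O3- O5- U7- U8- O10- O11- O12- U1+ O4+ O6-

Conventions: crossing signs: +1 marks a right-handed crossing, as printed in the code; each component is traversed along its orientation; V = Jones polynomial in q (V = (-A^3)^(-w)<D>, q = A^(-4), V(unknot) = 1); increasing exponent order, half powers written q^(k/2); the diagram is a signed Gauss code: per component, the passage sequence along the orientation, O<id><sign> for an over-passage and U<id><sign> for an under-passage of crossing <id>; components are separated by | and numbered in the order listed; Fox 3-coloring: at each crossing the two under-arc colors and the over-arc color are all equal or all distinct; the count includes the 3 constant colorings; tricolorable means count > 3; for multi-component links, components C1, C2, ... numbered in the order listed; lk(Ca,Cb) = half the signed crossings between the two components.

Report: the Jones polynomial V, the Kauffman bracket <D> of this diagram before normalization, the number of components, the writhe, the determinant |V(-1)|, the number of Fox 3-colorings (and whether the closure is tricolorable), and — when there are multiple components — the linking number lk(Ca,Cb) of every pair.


Jones polynomial: V(q) = -q^-8 + q^-5 + q^-3
<D> = A^-12 + A^-4 - A^8; writhe -8
components 1, writhe -8 (12 crossings)
3-colorings: 9 of 3^12, det 3 — tricolorable
note: w = -8 shifts under R1 moves; the (-A^3)^(8) factor cancels that in V


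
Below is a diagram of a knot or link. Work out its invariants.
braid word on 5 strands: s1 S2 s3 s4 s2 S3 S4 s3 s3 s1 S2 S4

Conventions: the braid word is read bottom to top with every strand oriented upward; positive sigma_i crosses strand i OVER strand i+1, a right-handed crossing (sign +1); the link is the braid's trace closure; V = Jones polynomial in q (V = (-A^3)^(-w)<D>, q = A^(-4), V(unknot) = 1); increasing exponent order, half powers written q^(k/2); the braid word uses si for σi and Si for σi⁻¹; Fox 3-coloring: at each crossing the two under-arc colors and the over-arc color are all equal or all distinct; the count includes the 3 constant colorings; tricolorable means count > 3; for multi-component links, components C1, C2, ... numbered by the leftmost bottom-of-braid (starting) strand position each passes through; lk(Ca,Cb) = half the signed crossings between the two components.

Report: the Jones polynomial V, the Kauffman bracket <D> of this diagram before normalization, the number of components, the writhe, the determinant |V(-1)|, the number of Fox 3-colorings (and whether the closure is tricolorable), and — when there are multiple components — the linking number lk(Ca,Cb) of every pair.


V(q) = q^-3 - q^-2 + q^-1 - 1 + q - q^2 + q^3
bracket: A^-6 - A^-2 + A^2 - A^6 + A^10 - A^14 + A^18, w = +2
1 component, writhe +2, over 12 crossings
det 7, colorings 3 of 3^12 — not tricolorable
observation: V spans 6 powers of q: at least 6 crossings in any diagram


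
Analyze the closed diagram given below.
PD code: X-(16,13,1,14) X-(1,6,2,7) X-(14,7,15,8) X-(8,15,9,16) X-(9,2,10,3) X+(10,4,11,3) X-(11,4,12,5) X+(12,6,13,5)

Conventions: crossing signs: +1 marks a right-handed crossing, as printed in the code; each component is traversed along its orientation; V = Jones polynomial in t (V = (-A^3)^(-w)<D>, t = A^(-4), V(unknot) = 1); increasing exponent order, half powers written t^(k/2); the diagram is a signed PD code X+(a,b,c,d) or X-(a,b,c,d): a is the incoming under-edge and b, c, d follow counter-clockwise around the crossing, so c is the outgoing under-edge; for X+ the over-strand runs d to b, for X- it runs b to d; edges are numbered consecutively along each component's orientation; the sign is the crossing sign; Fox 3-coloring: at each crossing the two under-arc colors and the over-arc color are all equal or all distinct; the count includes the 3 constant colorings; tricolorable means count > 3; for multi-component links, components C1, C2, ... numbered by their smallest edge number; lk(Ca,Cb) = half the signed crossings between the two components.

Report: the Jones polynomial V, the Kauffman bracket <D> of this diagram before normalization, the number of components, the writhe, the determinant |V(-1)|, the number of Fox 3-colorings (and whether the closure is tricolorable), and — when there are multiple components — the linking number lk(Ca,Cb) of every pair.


Jones polynomial: V(t) = -t^-4 + t^-3 + t^-1
<D> = A^-8 + 1 - A^4; writhe -4
components 1, writhe -4 (8 crossings)
3-colorings: 9 of 3^8, det 3 — tricolorable
note: V spans 3 powers of t: at least 3 crossings in any diagram


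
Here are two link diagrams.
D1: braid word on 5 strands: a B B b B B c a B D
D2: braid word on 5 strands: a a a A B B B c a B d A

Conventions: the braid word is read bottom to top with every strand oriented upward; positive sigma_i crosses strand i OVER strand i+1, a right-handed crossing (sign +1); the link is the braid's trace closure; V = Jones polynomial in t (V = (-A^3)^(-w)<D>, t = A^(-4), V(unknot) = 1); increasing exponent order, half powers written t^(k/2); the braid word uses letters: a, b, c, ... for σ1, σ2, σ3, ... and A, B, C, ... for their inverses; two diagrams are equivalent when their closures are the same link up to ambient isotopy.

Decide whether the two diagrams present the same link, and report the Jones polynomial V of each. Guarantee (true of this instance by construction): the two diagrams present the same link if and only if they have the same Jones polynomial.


equivalent: yes
D1 (bracket A^-10 - A^-6 + 2A^-2 - 2A^2 + 2A^6 - 2A^10 + A^14; 10 crossings at w = -2): V = t^-5 - 2t^-4 + 2t^-3 - 2t^-2 + 2t^-1 - 1 + t
V(D2) = t^-5 - 2t^-4 + 2t^-3 - 2t^-2 + 2t^-1 - 1 + t  [12 crossings, <D> = A^-4 - 1 + 2A^4 - 2A^8 + 2A^12 - 2A^16 + A^20, w = 0]
observation: D2 (12 crossings) and D1 (10) are Markov-related braid presentations


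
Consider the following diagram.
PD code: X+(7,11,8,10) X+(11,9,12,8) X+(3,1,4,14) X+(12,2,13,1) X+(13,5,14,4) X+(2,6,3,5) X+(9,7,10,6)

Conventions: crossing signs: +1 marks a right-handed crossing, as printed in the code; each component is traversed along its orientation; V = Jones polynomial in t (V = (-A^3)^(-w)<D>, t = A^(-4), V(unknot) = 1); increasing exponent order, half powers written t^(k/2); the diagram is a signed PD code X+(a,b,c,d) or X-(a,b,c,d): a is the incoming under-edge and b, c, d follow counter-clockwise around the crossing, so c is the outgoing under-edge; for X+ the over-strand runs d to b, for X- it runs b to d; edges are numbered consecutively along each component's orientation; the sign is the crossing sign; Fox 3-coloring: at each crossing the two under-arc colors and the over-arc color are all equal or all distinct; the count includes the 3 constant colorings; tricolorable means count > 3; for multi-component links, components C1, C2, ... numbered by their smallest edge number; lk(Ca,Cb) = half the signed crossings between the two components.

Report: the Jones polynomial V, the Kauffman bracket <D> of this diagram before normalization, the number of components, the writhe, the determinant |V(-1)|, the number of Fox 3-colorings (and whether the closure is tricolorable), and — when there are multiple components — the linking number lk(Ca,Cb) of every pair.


V(t) = t^2 + 2t^4 - 2t^5 + t^6 - 2t^7 + t^8
bracket: -A^-11 + 2A^-7 - A^-3 + 2A - 2A^5 - A^13, w = +7
1 component, writhe +7, over 7 crossings
det 9, colorings 27 of 3^7 — tricolorable
observation: w = +7 (over 7 crossings) is diagram-only; (-A^3)^(-7) removes it from V


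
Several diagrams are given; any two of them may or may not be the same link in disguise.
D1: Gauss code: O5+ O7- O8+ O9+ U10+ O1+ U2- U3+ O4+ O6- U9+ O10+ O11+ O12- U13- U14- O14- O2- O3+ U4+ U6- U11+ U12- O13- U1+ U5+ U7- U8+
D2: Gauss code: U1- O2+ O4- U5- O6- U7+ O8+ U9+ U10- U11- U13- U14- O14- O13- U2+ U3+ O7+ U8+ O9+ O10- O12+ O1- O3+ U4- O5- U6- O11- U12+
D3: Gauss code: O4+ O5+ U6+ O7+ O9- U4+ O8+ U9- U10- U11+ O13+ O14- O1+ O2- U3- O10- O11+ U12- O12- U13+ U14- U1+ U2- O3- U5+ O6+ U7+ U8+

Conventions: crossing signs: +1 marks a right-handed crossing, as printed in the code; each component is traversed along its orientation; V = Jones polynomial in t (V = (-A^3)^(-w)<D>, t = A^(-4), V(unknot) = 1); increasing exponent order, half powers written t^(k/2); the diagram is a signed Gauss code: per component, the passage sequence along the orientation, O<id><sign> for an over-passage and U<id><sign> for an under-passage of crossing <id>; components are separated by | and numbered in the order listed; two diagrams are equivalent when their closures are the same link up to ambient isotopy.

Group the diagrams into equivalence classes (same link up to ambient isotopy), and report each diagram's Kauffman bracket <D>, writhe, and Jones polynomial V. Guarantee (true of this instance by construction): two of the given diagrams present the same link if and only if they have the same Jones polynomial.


equivalence classes: {D1} | {D2} | {D3}
D1 (bracket -A^-10 + A^-6 + A^2; 14 crossings at w = +2): V = t + t^3 - t^4
V(D2) = -t^-3 + t^-2 - t^-1 + 3 - t + t^2 - t^3  [14 crossings, <D> = -A^-18 + A^-14 - A^-10 + 3A^-6 - A^-2 + A^2 - A^6, w = -2]
D3 (bracket -A^-18 + A^-14 - A^-10 + 2A^-6 - A^-2 + A^2; 14 crossings at w = +2): V = t - t^2 + 2t^3 - t^4 + t^5 - t^6
key observation: 3 values of V(t) split the 3 diagrams


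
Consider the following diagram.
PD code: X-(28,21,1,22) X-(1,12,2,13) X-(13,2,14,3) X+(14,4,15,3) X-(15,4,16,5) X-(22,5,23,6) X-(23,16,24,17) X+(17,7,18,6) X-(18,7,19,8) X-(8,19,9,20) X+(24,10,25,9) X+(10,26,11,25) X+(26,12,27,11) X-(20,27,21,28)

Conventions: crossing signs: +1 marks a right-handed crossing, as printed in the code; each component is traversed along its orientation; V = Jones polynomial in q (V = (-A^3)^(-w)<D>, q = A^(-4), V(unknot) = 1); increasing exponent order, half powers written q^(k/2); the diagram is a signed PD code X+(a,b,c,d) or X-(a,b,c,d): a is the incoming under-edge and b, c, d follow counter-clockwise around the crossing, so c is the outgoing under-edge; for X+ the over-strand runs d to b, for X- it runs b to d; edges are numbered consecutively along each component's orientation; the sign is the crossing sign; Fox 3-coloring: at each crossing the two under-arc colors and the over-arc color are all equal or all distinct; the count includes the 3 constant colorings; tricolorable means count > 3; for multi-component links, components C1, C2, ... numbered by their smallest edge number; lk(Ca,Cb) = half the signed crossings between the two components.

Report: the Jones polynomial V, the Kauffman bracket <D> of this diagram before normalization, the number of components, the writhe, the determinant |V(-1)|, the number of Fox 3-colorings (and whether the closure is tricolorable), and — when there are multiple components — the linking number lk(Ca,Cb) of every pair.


Jones polynomial: V(q) = q^-7 - 2q^-6 + 2q^-5 - 3q^-4 + 3q^-3 - 2q^-2 + 2q^-1
<D> = 2A^-8 - 2A^-4 + 3 - 3A^4 + 2A^8 - 2A^12 + A^16; writhe -4
components 1, writhe -4 (14 crossings)
3-colorings: 9 of 3^14, det 15 — tricolorable
note: det 15 = |V(-1)|; divisible by 3, so tricolorable
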